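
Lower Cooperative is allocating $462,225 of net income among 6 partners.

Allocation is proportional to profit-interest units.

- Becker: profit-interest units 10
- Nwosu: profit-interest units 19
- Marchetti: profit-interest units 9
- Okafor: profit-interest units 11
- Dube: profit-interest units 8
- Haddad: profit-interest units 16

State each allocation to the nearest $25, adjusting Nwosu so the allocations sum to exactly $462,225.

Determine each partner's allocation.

Total profit-interest units = 73.
Raw shares: Becker 10/73 × $462,225 = 63,318.49; Nwosu 19/73 × $462,225 = 120,305.14; Marchetti 9/73 × $462,225 = 56,986.64; Okafor 11/73 × $462,225 = 69,650.34; Dube 8/73 × $462,225 = 50,654.79; Haddad 16/73 × $462,225 = 101,309.59.
Rounded to nearest $25: Becker $63,325; Nwosu $120,300; Marchetti $56,975; Okafor $69,650; Dube $50,650; Haddad $101,300. Sum = $462,200.
Difference $462,225 − $462,200 = +$25 applied to Nwosu: Nwosu becomes $120,325.

Becker: $63,325 | Nwosu: $120,325 | Marchetti: $56,975 | Okafor: $69,650 | Dube: $50,650 | Haddad: $101,300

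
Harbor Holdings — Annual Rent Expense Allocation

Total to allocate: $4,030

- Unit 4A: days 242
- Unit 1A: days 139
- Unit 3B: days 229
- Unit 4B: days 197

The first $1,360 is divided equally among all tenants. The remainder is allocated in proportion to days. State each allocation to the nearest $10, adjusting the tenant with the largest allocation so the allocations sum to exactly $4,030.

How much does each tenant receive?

First tranche $1,360 split equally: $340 each.
Remainder $2,670 by days (total 807): Unit 4A 800.67 → $800; Unit 1A 459.89 → $460; Unit 3B 757.66 → $760; Unit 4B 651.78 → $650.
Totals: Unit 4A $340 + $800 = $1,140; Unit 1A $340 + $460 = $800; Unit 3B $340 + $760 = $1,100; Unit 4B $340 + $650 = $990.

Unit 4A: $1,140; Unit 1A: $800; Unit 3B: $1,100; Unit 4B: $990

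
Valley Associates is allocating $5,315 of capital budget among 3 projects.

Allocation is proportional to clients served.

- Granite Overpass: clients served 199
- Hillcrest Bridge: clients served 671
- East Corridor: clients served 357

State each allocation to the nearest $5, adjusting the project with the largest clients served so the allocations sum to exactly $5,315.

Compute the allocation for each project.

Clients served total: 1,227.
Unrounded shares: Granite Overpass 199/1,227 × $5,315 = 862.01; Hillcrest Bridge 671/1,227 × $5,315 = 2,906.57; East Corridor 357/1,227 × $5,315 = 1,546.42.
After rounding ($5): Granite Overpass $860; Hillcrest Bridge $2,905; East Corridor $1,545. Sum = $5,310.
Difference $5,315 − $5,310 = +$5 applied to largest clients served (Hillcrest Bridge): Hillcrest Bridge becomes $2,910.

Granite Overpass: $860; Hillcrest Bridge: $2,910; East Corridor: $1,545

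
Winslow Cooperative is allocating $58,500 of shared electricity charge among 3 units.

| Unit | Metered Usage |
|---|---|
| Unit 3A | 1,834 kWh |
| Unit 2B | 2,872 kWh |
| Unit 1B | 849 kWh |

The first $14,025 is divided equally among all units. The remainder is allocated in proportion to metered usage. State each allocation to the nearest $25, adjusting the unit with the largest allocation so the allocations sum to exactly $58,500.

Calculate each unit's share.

Equal tier: $14,025 ÷ 3 = $4,675 apiece.
Remainder $44,475 by metered usage (total 5,555): Unit 3A 14,683.56 → $14,675; Unit 2B 22,994.10 → $23,000; Unit 1B 6,797.35 → $6,800.
Totals: Unit 3A $4,675 + $14,675 = $19,350; Unit 2B $4,675 + $23,000 = $27,675; Unit 1B $4,675 + $6,800 = $11,475.

Unit 3A: $19,350 | Unit 2B: $27,675 | Unit 1B: $11,475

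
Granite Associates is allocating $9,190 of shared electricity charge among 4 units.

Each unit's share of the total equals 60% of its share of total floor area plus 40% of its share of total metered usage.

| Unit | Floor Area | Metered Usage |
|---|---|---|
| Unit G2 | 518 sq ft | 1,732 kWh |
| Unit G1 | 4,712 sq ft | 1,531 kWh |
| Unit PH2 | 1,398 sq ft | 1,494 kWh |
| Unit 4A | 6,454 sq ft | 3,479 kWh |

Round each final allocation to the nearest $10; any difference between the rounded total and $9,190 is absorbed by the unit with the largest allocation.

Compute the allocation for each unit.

Totals — floor area 13,082, metered usage 8,236.
Blended shares (60% floor area + 40% metered usage): Unit G2 0.1079; Unit G1 0.2905; Unit PH2 0.1367; Unit 4A 0.4650.
Proportional shares: Unit G2 991.38; Unit G1 2,669.42; Unit PH2 1,256.07; Unit 4A 4,273.12.
Rounded to nearest $10: Unit G2 $990; Unit G1 $2,670; Unit PH2 $1,260; Unit 4A $4,270. Sum = $9,190.
Sum already equals the total — no adjustment.

Unit G2: $990 · Unit G1: $2,670 · Unit PH2: $1,260 · Unit 4A: $4,270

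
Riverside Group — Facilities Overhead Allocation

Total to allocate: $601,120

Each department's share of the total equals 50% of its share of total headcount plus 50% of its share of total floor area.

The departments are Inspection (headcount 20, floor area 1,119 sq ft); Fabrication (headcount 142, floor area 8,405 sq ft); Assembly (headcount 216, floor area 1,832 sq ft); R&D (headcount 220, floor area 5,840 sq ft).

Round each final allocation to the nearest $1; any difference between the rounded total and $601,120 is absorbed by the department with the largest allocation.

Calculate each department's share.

Inspection: $29,611 · Fabrication: $218,277 · Assembly: $140,584 · R&D: $212,648

Totals — headcount 598, floor area 17,196.
Blended shares (50% headcount + 50% floor area): Inspection 0.0493; Fabrication 0.3631; Assembly 0.2339; R&D 0.3538.
Pro-rata amounts: Inspection 29,610.60; Fabrication 218,277.09; Assembly 140,584.06; R&D 212,648.26.
Rounded to nearest $1: Inspection $29,611; Fabrication $218,277; Assembly $140,584; R&D $212,648. Sum = $601,120.
Rounded total matches; no reconciliation needed.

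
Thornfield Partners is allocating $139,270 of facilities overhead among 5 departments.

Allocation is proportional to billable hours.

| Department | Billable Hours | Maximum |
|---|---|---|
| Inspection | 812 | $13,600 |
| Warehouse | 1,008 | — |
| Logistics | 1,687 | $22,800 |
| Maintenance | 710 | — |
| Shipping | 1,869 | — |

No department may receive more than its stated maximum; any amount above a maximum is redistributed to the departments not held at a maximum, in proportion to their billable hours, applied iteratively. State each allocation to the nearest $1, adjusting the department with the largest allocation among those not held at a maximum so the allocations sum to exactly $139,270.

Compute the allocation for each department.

Combined billable hours = 6,086.
Unconstrained shares: Inspection 18,581.54; Warehouse 23,066.74; Logistics 38,604.75; Maintenance 16,247.40; Shipping 42,769.57.
Capped: Inspection ($13,600), Logistics ($22,800); balance $102,870 reallocated over remaining billable hours 3,587.
Shares after redistribution: Warehouse 28,907.99 → $28,908; Maintenance 20,361.78 → $20,362; Shipping 53,600.23 → $53,600.

Inspection: $13,600 · Warehouse: $28,908 · Logistics: $22,800 · Maintenance: $20,362 · Shipping: $53,600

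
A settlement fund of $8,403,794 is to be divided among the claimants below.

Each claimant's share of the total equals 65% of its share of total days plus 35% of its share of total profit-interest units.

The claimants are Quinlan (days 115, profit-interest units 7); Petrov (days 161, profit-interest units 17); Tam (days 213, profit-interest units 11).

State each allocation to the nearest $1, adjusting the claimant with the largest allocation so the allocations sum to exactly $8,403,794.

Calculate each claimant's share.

Quinlan: $1,872,895 · Petrov: $3,227,126 · Tam: $3,303,773

Days total 489; profit-interest units total 35.
Combined weights (65% days + 35% profit-interest units): Quinlan 0.2229; Petrov 0.3840; Tam 0.3931.
Proportional shares: Quinlan 1,872,894.62; Petrov 3,227,125.64; Tam 3,303,773.74.
Rounded to nearest $1: Quinlan $1,872,895; Petrov $3,227,126; Tam $3,303,774. Sum = $8,403,795.
Difference $8,403,794 − $8,403,795 = −$1 applied to largest allocation (Tam): Tam becomes $3,303,773.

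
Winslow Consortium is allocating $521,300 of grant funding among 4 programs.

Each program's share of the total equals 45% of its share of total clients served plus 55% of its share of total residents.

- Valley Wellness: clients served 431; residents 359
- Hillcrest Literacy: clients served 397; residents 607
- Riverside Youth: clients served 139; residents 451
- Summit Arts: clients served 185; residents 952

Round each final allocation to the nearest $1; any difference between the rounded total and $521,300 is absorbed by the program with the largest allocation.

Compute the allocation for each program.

Totals — clients served 1,152, residents 2,369.
Composite weights (45% clients served + 55% residents): Valley Wellness 0.2517; Hillcrest Literacy 0.2960; Riverside Youth 0.1590; Summit Arts 0.2933.
Unrounded shares: Valley Wellness 131,214.74; Hillcrest Literacy 154,306.14; Riverside Youth 82,888.53; Summit Arts 152,890.59.
At nearest $1: Valley Wellness $131,215; Hillcrest Literacy $154,306; Riverside Youth $82,889; Summit Arts $152,891. Sum = $521,301.
Difference $521,300 − $521,301 = −$1 applied to largest allocation (Hillcrest Literacy): Hillcrest Literacy becomes $154,305.

Valley Wellness: $131,215; Hillcrest Literacy: $154,305; Riverside Youth: $82,889; Summit Arts: $152,891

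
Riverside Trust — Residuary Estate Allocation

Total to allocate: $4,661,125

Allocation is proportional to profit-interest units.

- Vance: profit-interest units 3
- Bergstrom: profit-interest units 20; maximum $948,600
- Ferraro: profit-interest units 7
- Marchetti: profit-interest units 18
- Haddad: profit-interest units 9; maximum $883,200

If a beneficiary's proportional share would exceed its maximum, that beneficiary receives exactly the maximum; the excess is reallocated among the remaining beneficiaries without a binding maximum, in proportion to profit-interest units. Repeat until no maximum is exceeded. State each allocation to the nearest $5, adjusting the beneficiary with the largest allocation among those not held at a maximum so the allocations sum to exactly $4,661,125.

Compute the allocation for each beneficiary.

Vance: $303,140; Bergstrom: $948,600; Ferraro: $707,330; Marchetti: $1,818,855; Haddad: $883,200

Total profit-interest units = 57.
Proportional shares (ignoring caps): Vance 245,322.37; Bergstrom 1,635,482.46; Ferraro 572,418.86; Marchetti 1,471,934.21; Haddad 735,967.11.
Held at cap: Bergstrom ($948,600); remaining pool $3,712,525 reallocated over remaining profit-interest units 37.
Held at cap: Haddad ($883,200); remaining pool $2,829,325 reallocated over remaining profit-interest units 28.
Redistributed shares: Vance 303,141.96 → $303,140; Ferraro 707,331.25 → $707,330; Marchetti 1,818,851.79 → $1,818,850.
Rounding difference +$5 applied to Marchetti → $1,818,855.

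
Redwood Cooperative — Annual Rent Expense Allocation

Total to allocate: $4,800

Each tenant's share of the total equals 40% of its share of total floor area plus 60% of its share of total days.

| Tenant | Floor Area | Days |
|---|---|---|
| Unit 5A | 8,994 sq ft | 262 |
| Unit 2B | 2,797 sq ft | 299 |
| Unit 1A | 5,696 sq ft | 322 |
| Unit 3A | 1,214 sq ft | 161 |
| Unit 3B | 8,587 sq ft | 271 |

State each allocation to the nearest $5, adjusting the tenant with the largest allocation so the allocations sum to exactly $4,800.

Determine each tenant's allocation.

Unit 5A: $1,205 | Unit 2B: $850 | Unit 1A: $1,105 | Unit 3A: $440 | Unit 3B: $1,200

Totals — floor area 27,288, days 1,315.
Blended shares (40% floor area + 60% days): Unit 5A 0.2514; Unit 2B 0.1774; Unit 1A 0.2304; Unit 3A 0.0913; Unit 3B 0.2495.
Pro-rata amounts: Unit 5A 1,206.63; Unit 2B 851.64; Unit 1A 1,105.99; Unit 3A 438.03; Unit 3B 1,197.71.
At nearest $5: Unit 5A $1,205; Unit 2B $850; Unit 1A $1,105; Unit 3A $440; Unit 3B $1,200. Sum = $4,800.
No rounding difference to absorb.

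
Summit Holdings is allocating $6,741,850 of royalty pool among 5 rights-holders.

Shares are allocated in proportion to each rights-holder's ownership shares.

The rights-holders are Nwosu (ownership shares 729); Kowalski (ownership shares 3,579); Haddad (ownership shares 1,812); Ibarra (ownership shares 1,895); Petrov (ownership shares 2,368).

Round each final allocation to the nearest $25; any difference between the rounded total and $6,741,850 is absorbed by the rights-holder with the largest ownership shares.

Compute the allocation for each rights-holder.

Combined ownership shares = 10,383.
Pro-rata amounts: Nwosu 729/10,383 × $6,741,850 = 473,351.50; Kowalski 3,579/10,383 × $6,741,850 = 2,323,902.64; Haddad 1,812/10,383 × $6,741,850 = 1,176,560.94; Ibarra 1,895/10,383 × $6,741,850 = 1,230,454.18; Petrov 2,368/10,383 × $6,741,850 = 1,537,580.74.
Rounded to nearest $25: Nwosu $473,350; Kowalski $2,323,900; Haddad $1,176,550; Ibarra $1,230,450; Petrov $1,537,575. Sum = $6,741,825.
Difference $6,741,850 − $6,741,825 = +$25 applied to largest ownership shares (Kowalski): Kowalski becomes $2,323,925.

Nwosu: $473,350; Kowalski: $2,323,925; Haddad: $1,176,550; Ibarra: $1,230,450; Petrov: $1,537,575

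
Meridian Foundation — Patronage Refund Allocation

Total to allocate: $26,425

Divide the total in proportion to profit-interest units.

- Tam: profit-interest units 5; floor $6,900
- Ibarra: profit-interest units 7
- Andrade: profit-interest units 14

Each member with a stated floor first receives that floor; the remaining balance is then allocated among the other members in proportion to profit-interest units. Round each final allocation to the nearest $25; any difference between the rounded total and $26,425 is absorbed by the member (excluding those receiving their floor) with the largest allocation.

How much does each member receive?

Fund the minimums — Tam $6,900. Residual $19,525.
Residual split over remaining profit-interest units 21: Ibarra 6,508.33 → $6,500; Andrade 13,016.67 → $13,025.

Tam: $6,900; Ibarra: $6,500; Andrade: $13,025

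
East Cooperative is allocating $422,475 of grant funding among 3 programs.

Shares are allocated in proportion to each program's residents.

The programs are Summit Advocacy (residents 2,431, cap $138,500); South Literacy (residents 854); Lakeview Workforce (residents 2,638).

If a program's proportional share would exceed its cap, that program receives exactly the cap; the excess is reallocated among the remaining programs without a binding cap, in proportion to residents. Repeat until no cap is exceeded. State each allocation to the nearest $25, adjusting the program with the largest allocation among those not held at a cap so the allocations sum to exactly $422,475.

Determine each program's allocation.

Summit Advocacy: $138,500 · South Literacy: $69,450 · Lakeview Workforce: $214,525

Residents total: 5,923.
Proportional shares (ignoring caps): Summit Advocacy 173,398.06; South Literacy 60,914.00; Lakeview Workforce 188,162.93.
Cap binds for Summit Advocacy ($138,500); remaining pool $283,975 reallocated over remaining residents 3,492.
Redistributed shares: South Literacy 69,448.64 → $69,450; Lakeview Workforce 214,526.36 → $214,525.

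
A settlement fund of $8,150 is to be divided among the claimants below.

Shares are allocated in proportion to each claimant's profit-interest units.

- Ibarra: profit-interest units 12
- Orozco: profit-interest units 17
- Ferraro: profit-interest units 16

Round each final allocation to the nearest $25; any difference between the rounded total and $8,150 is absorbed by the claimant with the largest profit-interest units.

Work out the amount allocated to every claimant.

Combined profit-interest units = 12 + 17 + 16 = 45.
Raw shares: Ibarra 2,173.33; Orozco 3,078.89; Ferraro 2,897.78.
Rounded to nearest $25: Ibarra $2,175; Orozco $3,075; Ferraro $2,900. Sum = $8,150.
No rounding difference to absorb.

Ibarra: $2,175 · Orozco: $3,075 · Ferraro: $2,900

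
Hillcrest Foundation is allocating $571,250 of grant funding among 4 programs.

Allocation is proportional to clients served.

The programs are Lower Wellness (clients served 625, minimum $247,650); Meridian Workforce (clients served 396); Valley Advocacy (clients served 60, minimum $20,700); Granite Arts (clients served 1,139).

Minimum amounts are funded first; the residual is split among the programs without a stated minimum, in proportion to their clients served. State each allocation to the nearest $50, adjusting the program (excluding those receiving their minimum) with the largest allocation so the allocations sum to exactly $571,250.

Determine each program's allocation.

Fund the minimums — Lower Wellness $247,650; Valley Advocacy $20,700. Balance $302,900.
Balance split over remaining clients served 1,535: Meridian Workforce 78,142.28 → $78,150; Granite Arts 224,757.72 → $224,750.

Lower Wellness: $247,650 · Meridian Workforce: $78,150 · Valley Advocacy: $20,700 · Granite Arts: $224,750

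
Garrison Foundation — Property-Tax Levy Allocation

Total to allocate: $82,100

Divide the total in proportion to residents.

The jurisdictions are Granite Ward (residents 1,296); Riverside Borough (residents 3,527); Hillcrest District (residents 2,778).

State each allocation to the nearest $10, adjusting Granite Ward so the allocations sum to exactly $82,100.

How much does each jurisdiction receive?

Combined residents = 7,601.
Proportional shares: Granite Ward 1,296/7,601 × $82,100 = 13,998.37; Riverside Borough 3,527/7,601 × $82,100 = 38,095.87; Hillcrest District 2,778/7,601 × $82,100 = 30,005.76.
Rounded to nearest $10: Granite Ward $14,000; Riverside Borough $38,100; Hillcrest District $30,010. Sum = $82,110.
Difference $82,100 − $82,110 = −$10 applied to Granite Ward: Granite Ward becomes $13,990.

Granite Ward: $13,990 | Riverside Borough: $38,100 | Hillcrest District: $30,010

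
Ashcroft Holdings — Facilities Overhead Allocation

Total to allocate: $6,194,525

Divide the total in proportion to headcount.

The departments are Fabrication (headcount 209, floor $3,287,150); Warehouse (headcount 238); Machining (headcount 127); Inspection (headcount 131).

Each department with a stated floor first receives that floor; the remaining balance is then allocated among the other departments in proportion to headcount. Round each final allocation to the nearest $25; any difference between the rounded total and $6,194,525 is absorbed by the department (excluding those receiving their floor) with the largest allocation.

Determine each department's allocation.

Fabrication: $3,287,150 | Warehouse: $1,395,075 | Machining: $744,425 | Inspection: $767,875

Guaranteed amounts: Fabrication $3,287,150. Balance $2,907,375.
Balance split over remaining headcount 496: Warehouse 1,395,071.07 → $1,395,075; Machining 744,428.68 → $744,425; Inspection 767,875.25 → $767,875.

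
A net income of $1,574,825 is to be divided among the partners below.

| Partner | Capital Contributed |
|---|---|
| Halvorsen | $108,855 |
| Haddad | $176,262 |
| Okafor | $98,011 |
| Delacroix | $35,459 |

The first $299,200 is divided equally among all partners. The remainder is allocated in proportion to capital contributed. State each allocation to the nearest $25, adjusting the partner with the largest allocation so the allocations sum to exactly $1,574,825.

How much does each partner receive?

Halvorsen: $406,525 · Haddad: $611,975 · Okafor: $373,475 · Delacroix: $182,850

$299,200 shared equally gives $74,800 per partner.
Remainder $1,275,625 by capital contributed (total 418,587): Halvorsen 331,730.70 → $331,725; Haddad 537,150.49 → $537,150; Okafor 298,684.10 → $298,675; Delacroix 108,059.70 → $108,050.
Rounding difference +$25 on remainder applied to Haddad.
Totals: Halvorsen $74,800 + $331,725 = $406,525; Haddad $74,800 + $537,175 = $611,975; Okafor $74,800 + $298,675 = $373,475; Delacroix $74,800 + $108,050 = $182,850.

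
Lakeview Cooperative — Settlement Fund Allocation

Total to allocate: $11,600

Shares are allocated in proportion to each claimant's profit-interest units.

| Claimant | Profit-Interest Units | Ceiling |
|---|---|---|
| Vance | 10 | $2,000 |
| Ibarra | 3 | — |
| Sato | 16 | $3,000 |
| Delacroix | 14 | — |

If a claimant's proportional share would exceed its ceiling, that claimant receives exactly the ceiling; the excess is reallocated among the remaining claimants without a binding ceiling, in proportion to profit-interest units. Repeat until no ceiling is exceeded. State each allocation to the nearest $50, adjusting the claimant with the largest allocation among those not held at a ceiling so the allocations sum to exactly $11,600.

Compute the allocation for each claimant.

Vance: $2,000; Ibarra: $1,150; Sato: $3,000; Delacroix: $5,450

Sum of profit-interest units: 43.
Unconstrained shares: Vance 2,697.67; Ibarra 809.30; Sato 4,316.28; Delacroix 3,776.74.
Held at cap: Vance ($2,000), Sato ($3,000); remaining pool $6,600 reallocated over remaining profit-interest units 17.
Redistributed shares: Ibarra 1,164.71 → $1,150; Delacroix 5,435.29 → $5,450.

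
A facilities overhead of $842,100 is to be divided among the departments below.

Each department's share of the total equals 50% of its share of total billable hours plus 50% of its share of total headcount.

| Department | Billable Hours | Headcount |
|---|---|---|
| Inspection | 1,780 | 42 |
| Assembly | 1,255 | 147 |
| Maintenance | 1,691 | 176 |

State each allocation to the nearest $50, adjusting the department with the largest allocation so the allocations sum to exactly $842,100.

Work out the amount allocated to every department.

Billable hours total 4,726; headcount total 365.
Combined weights (50% billable hours + 50% headcount): Inspection 0.2459; Assembly 0.3341; Maintenance 0.4200.
Raw shares: Inspection 207,033.80; Assembly 281,384.34; Maintenance 353,681.85.
Rounded to nearest $50: Inspection $207,050; Assembly $281,400; Maintenance $353,700. Sum = $842,150.
Difference $842,100 − $842,150 = −$50 applied to largest allocation (Maintenance): Maintenance becomes $353,650.

Inspection: $207,050 · Assembly: $281,400 · Maintenance: $353,650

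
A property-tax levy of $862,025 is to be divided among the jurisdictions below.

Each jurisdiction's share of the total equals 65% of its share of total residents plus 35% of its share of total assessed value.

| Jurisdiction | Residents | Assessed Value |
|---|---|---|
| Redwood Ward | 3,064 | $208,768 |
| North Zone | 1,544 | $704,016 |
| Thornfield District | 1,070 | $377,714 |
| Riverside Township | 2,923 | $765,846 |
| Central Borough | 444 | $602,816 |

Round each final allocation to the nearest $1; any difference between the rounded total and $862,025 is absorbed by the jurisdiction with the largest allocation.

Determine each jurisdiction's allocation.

Redwood Ward: $213,494; North Zone: $175,525; Thornfield District: $109,139; Riverside Township: $267,967; Central Borough: $95,900

Residents total 9,045; assessed value total 2,659,160.
Composite weights (65% residents + 35% assessed value): Redwood Ward 0.2477; North Zone 0.2036; Thornfield District 0.1266; Riverside Township 0.3109; Central Borough 0.1113.
Proportional shares: Redwood Ward 213,494.37; North Zone 175,524.91; Thornfield District 109,139.45; Riverside Township 267,965.92; Central Borough 95,900.35.
After rounding ($1): Redwood Ward $213,494; North Zone $175,525; Thornfield District $109,139; Riverside Township $267,966; Central Borough $95,900. Sum = $862,024.
Difference $862,025 − $862,024 = +$1 applied to largest allocation (Riverside Township): Riverside Township becomes $267,967.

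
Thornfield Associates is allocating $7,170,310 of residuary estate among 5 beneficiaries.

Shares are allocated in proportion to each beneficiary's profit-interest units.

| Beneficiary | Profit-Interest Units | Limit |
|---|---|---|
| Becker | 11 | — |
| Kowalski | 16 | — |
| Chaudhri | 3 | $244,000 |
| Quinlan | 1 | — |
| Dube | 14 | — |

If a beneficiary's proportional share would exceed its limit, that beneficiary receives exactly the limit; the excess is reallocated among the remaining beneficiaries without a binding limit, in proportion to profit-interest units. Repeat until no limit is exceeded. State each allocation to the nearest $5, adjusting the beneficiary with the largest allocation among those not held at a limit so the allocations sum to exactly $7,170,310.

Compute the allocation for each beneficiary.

Total profit-interest units = 45.
Proportional shares (ignoring caps): Becker 1,752,742.44; Kowalski 2,549,443.56; Chaudhri 478,020.67; Quinlan 159,340.22; Dube 2,230,763.11.
Cap binds for Chaudhri ($244,000); remaining pool $6,926,310 reallocated over remaining profit-interest units 42.
Redistributed shares: Becker 1,814,033.57 → $1,814,035; Kowalski 2,638,594.29 → $2,638,595; Quinlan 164,912.14 → $164,910; Dube 2,308,770.00 → $2,308,770.

Becker: $1,814,035 · Kowalski: $2,638,595 · Chaudhri: $244,000 · Quinlan: $164,910 · Dube: $2,308,770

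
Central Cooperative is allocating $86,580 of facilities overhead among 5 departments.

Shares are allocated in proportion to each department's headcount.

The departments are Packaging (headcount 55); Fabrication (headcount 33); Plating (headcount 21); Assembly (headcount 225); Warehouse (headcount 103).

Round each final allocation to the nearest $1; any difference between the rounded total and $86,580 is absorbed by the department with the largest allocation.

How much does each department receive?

Packaging: $10,897; Fabrication: $6,538; Plating: $4,161; Assembly: $44,577; Warehouse: $20,407

Combined headcount = 437.
Proportional shares: Packaging 55/437 × $86,580 = 10,896.80; Fabrication 33/437 × $86,580 = 6,538.08; Plating 21/437 × $86,580 = 4,160.59; Assembly 225/437 × $86,580 = 44,577.80; Warehouse 103/437 × $86,580 = 20,406.73.
At nearest $1: Packaging $10,897; Fabrication $6,538; Plating $4,161; Assembly $44,578; Warehouse $20,407. Sum = $86,581.
Difference $86,580 − $86,581 = −$1 applied to largest allocation (Assembly): Assembly becomes $44,577.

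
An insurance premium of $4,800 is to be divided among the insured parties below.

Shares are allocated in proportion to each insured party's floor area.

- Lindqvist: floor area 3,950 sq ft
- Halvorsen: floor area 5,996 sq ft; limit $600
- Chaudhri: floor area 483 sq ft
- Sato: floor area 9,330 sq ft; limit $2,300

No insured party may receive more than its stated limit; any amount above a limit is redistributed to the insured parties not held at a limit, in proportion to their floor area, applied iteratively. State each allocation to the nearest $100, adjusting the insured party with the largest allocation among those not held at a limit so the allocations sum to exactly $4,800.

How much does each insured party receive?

Sum of floor area: 19,759.
Unconstrained shares: Lindqvist 959.56; Halvorsen 1,456.59; Chaudhri 117.33; Sato 2,266.51.
Cap binds for Halvorsen ($600); balance $4,200 reallocated over remaining floor area 13,763.
Cap binds for Sato ($2,300); balance $1,900 reallocated over remaining floor area 4,433.
Redistributed shares: Lindqvist 1,692.98 → $1,700; Chaudhri 207.02 → $200.

Lindqvist: $1,700; Halvorsen: $600; Chaudhri: $200; Sato: $2,300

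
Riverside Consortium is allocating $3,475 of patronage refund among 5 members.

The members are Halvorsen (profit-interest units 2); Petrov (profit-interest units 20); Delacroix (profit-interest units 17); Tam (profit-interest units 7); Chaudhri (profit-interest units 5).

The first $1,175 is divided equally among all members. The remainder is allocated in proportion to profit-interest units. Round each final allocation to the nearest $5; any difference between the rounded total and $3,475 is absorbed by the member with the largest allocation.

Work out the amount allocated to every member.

Halvorsen: $325 · Petrov: $1,140 · Delacroix: $1,000 · Tam: $550 · Chaudhri: $460

First tranche $1,175 split equally: $235 each.
Remainder $2,300 by profit-interest units (total 51): Halvorsen 90.20 → $90; Petrov 901.96 → $900; Delacroix 766.67 → $765; Tam 315.69 → $315; Chaudhri 225.49 → $225.
Rounding difference +$5 on remainder applied to Petrov.
Totals: Halvorsen $235 + $90 = $325; Petrov $235 + $905 = $1,140; Delacroix $235 + $765 = $1,000; Tam $235 + $315 = $550; Chaudhri $235 + $225 = $460.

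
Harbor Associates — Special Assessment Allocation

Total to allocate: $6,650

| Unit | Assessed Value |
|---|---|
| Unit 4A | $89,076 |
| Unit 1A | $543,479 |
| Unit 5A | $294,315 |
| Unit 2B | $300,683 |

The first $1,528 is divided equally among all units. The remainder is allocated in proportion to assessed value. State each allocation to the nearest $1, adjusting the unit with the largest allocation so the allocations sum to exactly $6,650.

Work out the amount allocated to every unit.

Unit 4A: $754 · Unit 1A: $2,649 · Unit 5A: $1,610 · Unit 2B: $1,637

First tranche $1,528 split equally: $382 each.
Remainder $5,122 by assessed value (total 1,227,553): Unit 4A 371.67 → $372; Unit 1A 2,267.68 → $2,268; Unit 5A 1,228.04 → $1,228; Unit 2B 1,254.61 → $1,255.
Rounding difference −$1 on remainder applied to Unit 1A.
Totals: Unit 4A $382 + $372 = $754; Unit 1A $382 + $2,267 = $2,649; Unit 5A $382 + $1,228 = $1,610; Unit 2B $382 + $1,255 = $1,637.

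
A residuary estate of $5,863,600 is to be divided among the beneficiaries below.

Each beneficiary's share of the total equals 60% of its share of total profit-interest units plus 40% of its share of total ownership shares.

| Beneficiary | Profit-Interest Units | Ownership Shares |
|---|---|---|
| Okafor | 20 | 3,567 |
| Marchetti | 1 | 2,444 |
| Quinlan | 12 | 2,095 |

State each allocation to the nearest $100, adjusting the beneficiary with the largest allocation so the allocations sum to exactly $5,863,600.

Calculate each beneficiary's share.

Totals — profit-interest units 33, ownership shares 8,106.
Blended shares (60% profit-interest units + 40% ownership shares): Okafor 0.5397; Marchetti 0.1388; Quinlan 0.3216.
Pro-rata amounts: Okafor 3,164,315.95; Marchetti 813,772.93; Quinlan 1,885,511.12.
Rounded to nearest $100: Okafor $3,164,300; Marchetti $813,800; Quinlan $1,885,500. Sum = $5,863,600.
Rounded total matches; no reconciliation needed.

Okafor: $3,164,300 | Marchetti: $813,800 | Quinlan: $1,885,500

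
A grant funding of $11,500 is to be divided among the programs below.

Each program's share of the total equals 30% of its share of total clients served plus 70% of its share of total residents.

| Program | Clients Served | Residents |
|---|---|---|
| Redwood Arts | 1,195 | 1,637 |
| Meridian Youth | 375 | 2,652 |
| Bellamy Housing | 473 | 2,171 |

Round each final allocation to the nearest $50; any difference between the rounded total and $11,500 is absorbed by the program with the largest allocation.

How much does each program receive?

Totals — clients served 2,043, residents 6,460.
Composite weights (30% clients served + 70% residents): Redwood Arts 0.3529; Meridian Youth 0.3424; Bellamy Housing 0.3047.
Proportional shares: Redwood Arts 4,057.90; Meridian Youth 3,938.00; Bellamy Housing 3,504.10.
At nearest $50: Redwood Arts $4,050; Meridian Youth $3,950; Bellamy Housing $3,500. Sum = $11,500.
Rounded total matches; no reconciliation needed.

Redwood Arts: $4,050; Meridian Youth: $3,950; Bellamy Housing: $3,500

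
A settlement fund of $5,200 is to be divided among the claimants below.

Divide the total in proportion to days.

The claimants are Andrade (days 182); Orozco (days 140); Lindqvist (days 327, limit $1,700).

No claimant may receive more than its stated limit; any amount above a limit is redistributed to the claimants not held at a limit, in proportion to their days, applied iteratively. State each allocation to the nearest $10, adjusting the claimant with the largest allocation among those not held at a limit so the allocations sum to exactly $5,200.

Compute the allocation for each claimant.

Total days = 649.
Unconstrained shares: Andrade 1,458.24; Orozco 1,121.73; Lindqvist 2,620.03.
Capped: Lindqvist ($1,700); residual $3,500 reallocated over remaining days 322.
Redistributed shares: Andrade 1,978.26 → $1,980; Orozco 1,521.74 → $1,520.

Andrade: $1,980 · Orozco: $1,520 · Lindqvist: $1,700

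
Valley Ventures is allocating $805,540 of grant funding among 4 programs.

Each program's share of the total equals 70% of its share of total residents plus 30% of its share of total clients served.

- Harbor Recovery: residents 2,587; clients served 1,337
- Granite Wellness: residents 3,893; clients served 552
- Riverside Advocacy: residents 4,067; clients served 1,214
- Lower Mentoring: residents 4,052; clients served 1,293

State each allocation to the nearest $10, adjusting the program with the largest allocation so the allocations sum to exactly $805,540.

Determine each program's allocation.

Harbor Recovery: $173,420; Granite Wellness: $180,710; Riverside Advocacy: $223,820; Lower Mentoring: $227,590

Totals — residents 14,599, clients served 4,396.
Combined weights (70% residents + 30% clients served): Harbor Recovery 0.2153; Granite Wellness 0.2243; Riverside Advocacy 0.2779; Lower Mentoring 0.2825.
Raw shares: Harbor Recovery 173,420.50; Granite Wellness 180,710.07; Riverside Advocacy 223,822.95; Lower Mentoring 227,586.47.
After rounding ($10): Harbor Recovery $173,420; Granite Wellness $180,710; Riverside Advocacy $223,820; Lower Mentoring $227,590. Sum = $805,540.
Sum already equals the total — no adjustment.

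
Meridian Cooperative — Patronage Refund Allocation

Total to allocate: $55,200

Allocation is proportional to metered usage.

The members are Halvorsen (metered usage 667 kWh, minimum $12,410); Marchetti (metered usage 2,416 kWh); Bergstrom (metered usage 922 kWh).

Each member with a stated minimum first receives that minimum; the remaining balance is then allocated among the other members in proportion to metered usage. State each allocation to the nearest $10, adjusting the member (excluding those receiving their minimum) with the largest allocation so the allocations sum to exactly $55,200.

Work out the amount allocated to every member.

Fund the minimums — Halvorsen $12,410. Residual $42,790.
Residual split over remaining metered usage 3,338: Marchetti 30,970.83 → $30,970; Bergstrom 11,819.17 → $11,820.

Halvorsen: $12,410 · Marchetti: $30,970 · Bergstrom: $11,820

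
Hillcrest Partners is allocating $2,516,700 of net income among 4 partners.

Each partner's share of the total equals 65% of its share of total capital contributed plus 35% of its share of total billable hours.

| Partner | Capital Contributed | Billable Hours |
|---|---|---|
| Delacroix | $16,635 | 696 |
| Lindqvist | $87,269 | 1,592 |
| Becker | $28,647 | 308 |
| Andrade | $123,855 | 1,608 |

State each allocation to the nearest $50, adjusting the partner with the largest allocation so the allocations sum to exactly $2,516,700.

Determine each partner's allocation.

Delacroix: $251,950; Lindqvist: $890,350; Becker: $247,300; Andrade: $1,127,100

Capital contributed total 256,406; billable hours total 4,204.
Combined weights (65% capital contributed + 35% billable hours): Delacroix 0.1001; Lindqvist 0.3538; Becker 0.0983; Andrade 0.4479.
Pro-rata amounts: Delacroix 251,960.02; Lindqvist 890,335.54; Becker 247,299.99; Andrade 1,127,104.45.
Rounded to nearest $50: Delacroix $251,950; Lindqvist $890,350; Becker $247,300; Andrade $1,127,100. Sum = $2,516,700.
Sum already equals the total — no adjustment.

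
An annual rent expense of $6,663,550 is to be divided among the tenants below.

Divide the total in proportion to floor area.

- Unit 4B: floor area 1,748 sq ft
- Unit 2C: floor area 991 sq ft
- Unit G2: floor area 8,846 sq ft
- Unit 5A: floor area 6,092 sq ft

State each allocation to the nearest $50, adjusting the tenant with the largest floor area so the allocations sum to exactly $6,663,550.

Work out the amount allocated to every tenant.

Combined floor area = 1,748 + 991 + 8,846 + 6,092 = 17,677.
Proportional shares: Unit 4B 658,928.86; Unit 2C 373,568.93; Unit G2 3,334,602.21; Unit 5A 2,296,450.00.
Rounded to nearest $50: Unit 4B $658,950; Unit 2C $373,550; Unit G2 $3,334,600; Unit 5A $2,296,450. Sum = $6,663,550.
No rounding difference to absorb.

Unit 4B: $658,950; Unit 2C: $373,550; Unit G2: $3,334,600; Unit 5A: $2,296,450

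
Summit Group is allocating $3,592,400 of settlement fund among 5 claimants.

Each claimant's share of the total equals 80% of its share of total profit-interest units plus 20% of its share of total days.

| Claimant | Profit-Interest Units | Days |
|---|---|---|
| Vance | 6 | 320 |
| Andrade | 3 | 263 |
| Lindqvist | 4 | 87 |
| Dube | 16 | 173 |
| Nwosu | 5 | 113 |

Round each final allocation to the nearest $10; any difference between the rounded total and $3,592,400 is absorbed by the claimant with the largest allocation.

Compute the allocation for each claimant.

Vance: $747,660; Andrade: $451,240; Lindqvist: $403,490; Dube: $1,482,450; Nwosu: $507,560

Profit-interest units total 34; days total 956.
Composite weights (80% profit-interest units + 20% days): Vance 0.2081; Andrade 0.1256; Lindqvist 0.1123; Dube 0.4127; Nwosu 0.1413.
Unrounded shares: Vance 747,657.75; Andrade 451,238.33; Lindqvist 403,492.92; Dube 1,482,450.77; Nwosu 507,560.23.
At nearest $10: Vance $747,660; Andrade $451,240; Lindqvist $403,490; Dube $1,482,450; Nwosu $507,560. Sum = $3,592,400.
No rounding difference to absorb.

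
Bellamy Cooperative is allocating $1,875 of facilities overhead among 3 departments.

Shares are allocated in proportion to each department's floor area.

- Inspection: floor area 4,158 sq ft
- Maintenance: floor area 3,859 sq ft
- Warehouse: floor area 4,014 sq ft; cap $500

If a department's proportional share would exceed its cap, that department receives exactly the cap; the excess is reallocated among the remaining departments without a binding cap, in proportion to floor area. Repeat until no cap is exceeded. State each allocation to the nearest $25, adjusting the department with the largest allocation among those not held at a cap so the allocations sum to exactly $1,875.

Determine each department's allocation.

Combined floor area = 12,031.
Pro-rata shares before constraints: Inspection 648.01; Maintenance 601.42; Warehouse 625.57.
Held at cap: Warehouse ($500); balance $1,375 reallocated over remaining floor area 8,017.
Remaining shares: Inspection 713.14 → $725; Maintenance 661.86 → $650.

Inspection: $725 · Maintenance: $650 · Warehouse: $500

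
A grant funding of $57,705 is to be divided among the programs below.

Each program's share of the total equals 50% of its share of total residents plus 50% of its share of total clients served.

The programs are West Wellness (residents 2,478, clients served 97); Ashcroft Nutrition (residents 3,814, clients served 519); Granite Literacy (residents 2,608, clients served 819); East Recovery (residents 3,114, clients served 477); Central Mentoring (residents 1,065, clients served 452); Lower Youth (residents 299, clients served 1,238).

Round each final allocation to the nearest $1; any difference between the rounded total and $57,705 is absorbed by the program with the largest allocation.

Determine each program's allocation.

Residents total 13,378; clients served total 3,602.
Composite weights (50% residents + 50% clients served): West Wellness 0.1061; Ashcroft Nutrition 0.2146; Granite Literacy 0.2112; East Recovery 0.1826; Central Mentoring 0.1025; Lower Youth 0.1830.
Raw shares: West Wellness 6,121.32; Ashcroft Nutrition 12,382.96; Granite Literacy 12,185.01; East Recovery 10,536.84; Central Mentoring 5,917.48; Lower Youth 10,561.40.
Rounded to nearest $1: West Wellness $6,121; Ashcroft Nutrition $12,383; Granite Literacy $12,185; East Recovery $10,537; Central Mentoring $5,917; Lower Youth $10,561. Sum = $57,704.
Difference $57,705 − $57,704 = +$1 applied to largest allocation (Ashcroft Nutrition): Ashcroft Nutrition becomes $12,384.

West Wellness: $6,121 | Ashcroft Nutrition: $12,384 | Granite Literacy: $12,185 | East Recovery: $10,537 | Central Mentoring: $5,917 | Lower Youth: $10,561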